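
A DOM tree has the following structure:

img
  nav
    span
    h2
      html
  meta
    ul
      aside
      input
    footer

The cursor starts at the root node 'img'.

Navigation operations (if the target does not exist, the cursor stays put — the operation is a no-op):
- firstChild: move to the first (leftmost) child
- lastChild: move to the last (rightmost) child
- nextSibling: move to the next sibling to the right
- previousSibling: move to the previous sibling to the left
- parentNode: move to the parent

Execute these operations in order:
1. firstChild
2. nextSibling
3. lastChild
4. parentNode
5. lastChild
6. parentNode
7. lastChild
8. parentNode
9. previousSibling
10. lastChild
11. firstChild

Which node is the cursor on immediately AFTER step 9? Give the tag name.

After 1 (firstChild): nav
After 2 (nextSibling): meta
After 3 (lastChild): footer
After 4 (parentNode): meta
After 5 (lastChild): footer
After 6 (parentNode): meta
After 7 (lastChild): footer
After 8 (parentNode): meta
After 9 (previousSibling): nav

Answer: nav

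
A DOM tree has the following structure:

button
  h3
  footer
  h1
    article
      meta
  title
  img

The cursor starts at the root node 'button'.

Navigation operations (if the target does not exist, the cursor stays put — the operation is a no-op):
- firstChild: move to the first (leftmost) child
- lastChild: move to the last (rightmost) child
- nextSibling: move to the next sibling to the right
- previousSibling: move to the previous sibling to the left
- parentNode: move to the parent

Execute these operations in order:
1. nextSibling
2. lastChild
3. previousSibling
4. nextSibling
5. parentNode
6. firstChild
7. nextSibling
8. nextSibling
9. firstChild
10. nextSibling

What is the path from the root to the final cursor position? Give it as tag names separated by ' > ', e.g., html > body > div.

After 1 (nextSibling): button (no-op, stayed)
After 2 (lastChild): img
After 3 (previousSibling): title
After 4 (nextSibling): img
After 5 (parentNode): button
After 6 (firstChild): h3
After 7 (nextSibling): footer
After 8 (nextSibling): h1
After 9 (firstChild): article
After 10 (nextSibling): article (no-op, stayed)

Answer: button > h1 > article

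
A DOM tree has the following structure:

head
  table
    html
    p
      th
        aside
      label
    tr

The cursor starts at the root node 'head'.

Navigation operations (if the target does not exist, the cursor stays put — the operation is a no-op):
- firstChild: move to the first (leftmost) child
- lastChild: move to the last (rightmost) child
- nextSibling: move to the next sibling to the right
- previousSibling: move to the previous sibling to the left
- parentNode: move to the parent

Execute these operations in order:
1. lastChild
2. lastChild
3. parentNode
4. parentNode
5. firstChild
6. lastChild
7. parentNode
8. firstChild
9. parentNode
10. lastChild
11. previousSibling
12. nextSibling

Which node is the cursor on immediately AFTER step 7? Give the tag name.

After 1 (lastChild): table
After 2 (lastChild): tr
After 3 (parentNode): table
After 4 (parentNode): head
After 5 (firstChild): table
After 6 (lastChild): tr
After 7 (parentNode): table

Answer: table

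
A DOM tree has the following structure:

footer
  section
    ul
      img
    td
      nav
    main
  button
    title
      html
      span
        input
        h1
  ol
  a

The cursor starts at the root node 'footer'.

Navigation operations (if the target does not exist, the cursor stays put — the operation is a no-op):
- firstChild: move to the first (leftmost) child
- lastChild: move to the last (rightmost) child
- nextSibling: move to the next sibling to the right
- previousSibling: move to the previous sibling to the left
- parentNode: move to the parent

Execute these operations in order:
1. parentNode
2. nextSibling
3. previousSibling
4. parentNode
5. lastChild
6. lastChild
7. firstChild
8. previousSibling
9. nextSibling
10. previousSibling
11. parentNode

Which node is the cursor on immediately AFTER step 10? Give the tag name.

Answer: ol

Derivation:
After 1 (parentNode): footer (no-op, stayed)
After 2 (nextSibling): footer (no-op, stayed)
After 3 (previousSibling): footer (no-op, stayed)
After 4 (parentNode): footer (no-op, stayed)
After 5 (lastChild): a
After 6 (lastChild): a (no-op, stayed)
After 7 (firstChild): a (no-op, stayed)
After 8 (previousSibling): ol
After 9 (nextSibling): a
After 10 (previousSibling): ol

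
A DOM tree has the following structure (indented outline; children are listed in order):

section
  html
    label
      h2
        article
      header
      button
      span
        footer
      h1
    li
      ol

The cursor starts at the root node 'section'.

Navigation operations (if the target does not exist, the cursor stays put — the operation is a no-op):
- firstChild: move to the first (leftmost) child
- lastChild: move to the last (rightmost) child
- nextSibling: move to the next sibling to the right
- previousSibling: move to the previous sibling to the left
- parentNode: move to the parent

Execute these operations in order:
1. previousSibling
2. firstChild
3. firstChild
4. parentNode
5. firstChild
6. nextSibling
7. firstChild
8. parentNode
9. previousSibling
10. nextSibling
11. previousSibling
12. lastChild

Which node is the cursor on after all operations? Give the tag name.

Answer: h1

Derivation:
After 1 (previousSibling): section (no-op, stayed)
After 2 (firstChild): html
After 3 (firstChild): label
After 4 (parentNode): html
After 5 (firstChild): label
After 6 (nextSibling): li
After 7 (firstChild): ol
After 8 (parentNode): li
After 9 (previousSibling): label
After 10 (nextSibling): li
After 11 (previousSibling): label
After 12 (lastChild): h1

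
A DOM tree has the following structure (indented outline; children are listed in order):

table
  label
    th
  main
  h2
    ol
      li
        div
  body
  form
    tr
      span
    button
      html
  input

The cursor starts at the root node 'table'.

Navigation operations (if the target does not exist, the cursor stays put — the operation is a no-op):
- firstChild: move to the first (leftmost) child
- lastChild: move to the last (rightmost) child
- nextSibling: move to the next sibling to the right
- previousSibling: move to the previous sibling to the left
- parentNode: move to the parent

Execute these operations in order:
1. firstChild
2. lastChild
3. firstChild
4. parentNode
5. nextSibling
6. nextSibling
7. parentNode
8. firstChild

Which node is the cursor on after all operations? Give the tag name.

Answer: label

Derivation:
After 1 (firstChild): label
After 2 (lastChild): th
After 3 (firstChild): th (no-op, stayed)
After 4 (parentNode): label
After 5 (nextSibling): main
After 6 (nextSibling): h2
After 7 (parentNode): table
After 8 (firstChild): label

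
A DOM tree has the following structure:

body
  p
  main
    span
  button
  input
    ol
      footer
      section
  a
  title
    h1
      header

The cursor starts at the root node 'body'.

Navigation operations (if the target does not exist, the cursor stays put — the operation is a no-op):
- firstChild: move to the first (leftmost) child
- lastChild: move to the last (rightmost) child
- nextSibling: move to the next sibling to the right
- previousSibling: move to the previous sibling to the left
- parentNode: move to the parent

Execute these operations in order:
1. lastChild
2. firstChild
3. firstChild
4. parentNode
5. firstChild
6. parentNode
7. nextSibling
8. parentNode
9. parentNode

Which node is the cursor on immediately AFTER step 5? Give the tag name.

After 1 (lastChild): title
After 2 (firstChild): h1
After 3 (firstChild): header
After 4 (parentNode): h1
After 5 (firstChild): header

Answer: header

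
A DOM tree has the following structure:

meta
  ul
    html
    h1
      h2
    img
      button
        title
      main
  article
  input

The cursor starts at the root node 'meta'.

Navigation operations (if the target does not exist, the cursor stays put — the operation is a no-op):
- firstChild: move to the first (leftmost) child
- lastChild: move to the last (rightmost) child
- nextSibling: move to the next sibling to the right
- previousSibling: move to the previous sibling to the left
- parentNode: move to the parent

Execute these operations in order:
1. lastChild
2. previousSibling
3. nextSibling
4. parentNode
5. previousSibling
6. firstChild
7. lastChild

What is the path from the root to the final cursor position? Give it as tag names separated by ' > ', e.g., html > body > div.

Answer: meta > ul > img

Derivation:
After 1 (lastChild): input
After 2 (previousSibling): article
After 3 (nextSibling): input
After 4 (parentNode): meta
After 5 (previousSibling): meta (no-op, stayed)
After 6 (firstChild): ul
After 7 (lastChild): img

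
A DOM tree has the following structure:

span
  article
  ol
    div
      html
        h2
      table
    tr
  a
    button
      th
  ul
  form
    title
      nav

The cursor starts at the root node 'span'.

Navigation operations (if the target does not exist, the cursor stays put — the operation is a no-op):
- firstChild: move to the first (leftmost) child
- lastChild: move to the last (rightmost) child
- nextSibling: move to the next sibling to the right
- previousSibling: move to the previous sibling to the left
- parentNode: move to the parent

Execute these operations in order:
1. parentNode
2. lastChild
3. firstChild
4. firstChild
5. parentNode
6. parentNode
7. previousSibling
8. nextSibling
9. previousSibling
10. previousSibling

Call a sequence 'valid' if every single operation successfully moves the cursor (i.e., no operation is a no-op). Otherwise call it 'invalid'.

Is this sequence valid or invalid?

Answer: invalid

Derivation:
After 1 (parentNode): span (no-op, stayed)
After 2 (lastChild): form
After 3 (firstChild): title
After 4 (firstChild): nav
After 5 (parentNode): title
After 6 (parentNode): form
After 7 (previousSibling): ul
After 8 (nextSibling): form
After 9 (previousSibling): ul
After 10 (previousSibling): a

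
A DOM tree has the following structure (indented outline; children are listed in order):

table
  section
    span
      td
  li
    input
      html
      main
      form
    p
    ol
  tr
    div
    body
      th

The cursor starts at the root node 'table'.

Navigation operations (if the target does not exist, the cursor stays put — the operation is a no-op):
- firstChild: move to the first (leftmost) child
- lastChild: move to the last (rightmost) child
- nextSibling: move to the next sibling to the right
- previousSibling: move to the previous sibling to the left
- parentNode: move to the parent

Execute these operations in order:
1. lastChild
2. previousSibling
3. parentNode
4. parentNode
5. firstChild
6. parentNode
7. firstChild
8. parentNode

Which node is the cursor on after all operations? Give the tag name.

Answer: table

Derivation:
After 1 (lastChild): tr
After 2 (previousSibling): li
After 3 (parentNode): table
After 4 (parentNode): table (no-op, stayed)
After 5 (firstChild): section
After 6 (parentNode): table
After 7 (firstChild): section
After 8 (parentNode): table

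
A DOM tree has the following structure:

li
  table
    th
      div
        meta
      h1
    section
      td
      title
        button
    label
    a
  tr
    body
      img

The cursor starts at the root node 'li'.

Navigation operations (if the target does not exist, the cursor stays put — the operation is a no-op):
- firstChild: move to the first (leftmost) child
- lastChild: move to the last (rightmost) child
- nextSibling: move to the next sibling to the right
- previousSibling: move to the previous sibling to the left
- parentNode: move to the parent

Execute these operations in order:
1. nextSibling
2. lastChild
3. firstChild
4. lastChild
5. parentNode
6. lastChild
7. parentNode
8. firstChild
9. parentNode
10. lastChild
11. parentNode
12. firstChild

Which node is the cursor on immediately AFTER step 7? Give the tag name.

After 1 (nextSibling): li (no-op, stayed)
After 2 (lastChild): tr
After 3 (firstChild): body
After 4 (lastChild): img
After 5 (parentNode): body
After 6 (lastChild): img
After 7 (parentNode): body

Answer: body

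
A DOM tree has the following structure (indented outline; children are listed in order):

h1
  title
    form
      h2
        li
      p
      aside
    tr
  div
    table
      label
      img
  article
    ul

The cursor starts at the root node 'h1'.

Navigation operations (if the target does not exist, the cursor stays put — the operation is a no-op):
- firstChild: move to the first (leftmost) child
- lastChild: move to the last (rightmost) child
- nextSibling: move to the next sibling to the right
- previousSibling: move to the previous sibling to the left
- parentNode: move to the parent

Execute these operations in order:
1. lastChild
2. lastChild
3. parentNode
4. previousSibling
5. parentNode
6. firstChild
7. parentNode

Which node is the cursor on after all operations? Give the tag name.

Answer: h1

Derivation:
After 1 (lastChild): article
After 2 (lastChild): ul
After 3 (parentNode): article
After 4 (previousSibling): div
After 5 (parentNode): h1
After 6 (firstChild): title
After 7 (parentNode): h1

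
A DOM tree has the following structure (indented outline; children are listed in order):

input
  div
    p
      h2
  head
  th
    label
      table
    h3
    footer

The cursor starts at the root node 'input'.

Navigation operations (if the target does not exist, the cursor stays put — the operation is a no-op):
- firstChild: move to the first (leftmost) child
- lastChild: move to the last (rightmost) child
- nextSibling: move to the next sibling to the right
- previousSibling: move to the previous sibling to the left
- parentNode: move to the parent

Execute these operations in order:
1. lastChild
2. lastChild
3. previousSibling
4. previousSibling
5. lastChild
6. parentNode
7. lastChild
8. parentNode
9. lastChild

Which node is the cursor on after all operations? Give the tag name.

After 1 (lastChild): th
After 2 (lastChild): footer
After 3 (previousSibling): h3
After 4 (previousSibling): label
After 5 (lastChild): table
After 6 (parentNode): label
After 7 (lastChild): table
After 8 (parentNode): label
After 9 (lastChild): table

Answer: table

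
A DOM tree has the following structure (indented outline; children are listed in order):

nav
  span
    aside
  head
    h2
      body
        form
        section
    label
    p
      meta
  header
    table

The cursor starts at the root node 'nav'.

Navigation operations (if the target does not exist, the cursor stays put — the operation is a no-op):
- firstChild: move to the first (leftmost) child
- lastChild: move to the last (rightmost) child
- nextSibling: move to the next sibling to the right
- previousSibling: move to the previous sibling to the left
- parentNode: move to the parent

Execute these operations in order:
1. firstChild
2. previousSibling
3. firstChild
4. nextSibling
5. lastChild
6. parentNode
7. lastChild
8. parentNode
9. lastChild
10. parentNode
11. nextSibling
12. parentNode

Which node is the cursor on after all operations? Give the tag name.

After 1 (firstChild): span
After 2 (previousSibling): span (no-op, stayed)
After 3 (firstChild): aside
After 4 (nextSibling): aside (no-op, stayed)
After 5 (lastChild): aside (no-op, stayed)
After 6 (parentNode): span
After 7 (lastChild): aside
After 8 (parentNode): span
After 9 (lastChild): aside
After 10 (parentNode): span
After 11 (nextSibling): head
After 12 (parentNode): nav

Answer: nav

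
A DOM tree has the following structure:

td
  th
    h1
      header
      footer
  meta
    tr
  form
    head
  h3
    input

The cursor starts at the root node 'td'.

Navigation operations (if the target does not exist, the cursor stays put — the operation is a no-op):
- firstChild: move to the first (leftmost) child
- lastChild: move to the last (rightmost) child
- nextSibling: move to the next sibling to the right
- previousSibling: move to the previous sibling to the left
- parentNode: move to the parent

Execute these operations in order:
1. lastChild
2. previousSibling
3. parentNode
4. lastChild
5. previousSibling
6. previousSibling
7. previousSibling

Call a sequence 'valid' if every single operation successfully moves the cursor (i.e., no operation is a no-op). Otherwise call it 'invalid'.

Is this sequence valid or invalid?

Answer: valid

Derivation:
After 1 (lastChild): h3
After 2 (previousSibling): form
After 3 (parentNode): td
After 4 (lastChild): h3
After 5 (previousSibling): form
After 6 (previousSibling): meta
After 7 (previousSibling): th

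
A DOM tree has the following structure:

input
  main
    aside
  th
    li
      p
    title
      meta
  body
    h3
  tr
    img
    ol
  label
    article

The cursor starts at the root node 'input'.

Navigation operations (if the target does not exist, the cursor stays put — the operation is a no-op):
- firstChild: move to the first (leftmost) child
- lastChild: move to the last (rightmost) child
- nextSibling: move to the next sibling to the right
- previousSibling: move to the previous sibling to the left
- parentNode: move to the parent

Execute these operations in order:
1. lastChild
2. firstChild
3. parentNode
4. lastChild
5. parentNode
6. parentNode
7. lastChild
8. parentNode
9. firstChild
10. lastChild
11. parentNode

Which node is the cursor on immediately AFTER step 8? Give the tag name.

After 1 (lastChild): label
After 2 (firstChild): article
After 3 (parentNode): label
After 4 (lastChild): article
After 5 (parentNode): label
After 6 (parentNode): input
After 7 (lastChild): label
After 8 (parentNode): input

Answer: input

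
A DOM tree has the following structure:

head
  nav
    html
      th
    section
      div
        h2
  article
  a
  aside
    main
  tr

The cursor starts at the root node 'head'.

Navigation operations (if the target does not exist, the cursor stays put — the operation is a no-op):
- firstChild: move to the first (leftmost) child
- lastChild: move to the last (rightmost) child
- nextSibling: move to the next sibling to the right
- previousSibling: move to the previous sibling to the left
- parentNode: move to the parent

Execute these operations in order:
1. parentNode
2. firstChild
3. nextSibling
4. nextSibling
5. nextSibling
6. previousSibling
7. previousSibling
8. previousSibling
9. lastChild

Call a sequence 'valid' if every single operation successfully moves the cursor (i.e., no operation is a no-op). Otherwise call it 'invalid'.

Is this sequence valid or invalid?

After 1 (parentNode): head (no-op, stayed)
After 2 (firstChild): nav
After 3 (nextSibling): article
After 4 (nextSibling): a
After 5 (nextSibling): aside
After 6 (previousSibling): a
After 7 (previousSibling): article
After 8 (previousSibling): nav
After 9 (lastChild): section

Answer: invalid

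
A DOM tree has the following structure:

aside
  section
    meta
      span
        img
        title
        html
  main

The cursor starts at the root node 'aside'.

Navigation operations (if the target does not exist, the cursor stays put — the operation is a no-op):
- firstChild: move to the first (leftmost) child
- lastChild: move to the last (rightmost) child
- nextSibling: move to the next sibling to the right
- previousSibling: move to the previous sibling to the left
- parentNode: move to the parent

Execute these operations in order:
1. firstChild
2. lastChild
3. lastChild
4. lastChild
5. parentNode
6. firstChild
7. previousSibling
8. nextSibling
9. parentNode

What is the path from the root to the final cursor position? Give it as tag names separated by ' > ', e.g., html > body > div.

Answer: aside > section > meta > span

Derivation:
After 1 (firstChild): section
After 2 (lastChild): meta
After 3 (lastChild): span
After 4 (lastChild): html
After 5 (parentNode): span
After 6 (firstChild): img
After 7 (previousSibling): img (no-op, stayed)
After 8 (nextSibling): title
After 9 (parentNode): span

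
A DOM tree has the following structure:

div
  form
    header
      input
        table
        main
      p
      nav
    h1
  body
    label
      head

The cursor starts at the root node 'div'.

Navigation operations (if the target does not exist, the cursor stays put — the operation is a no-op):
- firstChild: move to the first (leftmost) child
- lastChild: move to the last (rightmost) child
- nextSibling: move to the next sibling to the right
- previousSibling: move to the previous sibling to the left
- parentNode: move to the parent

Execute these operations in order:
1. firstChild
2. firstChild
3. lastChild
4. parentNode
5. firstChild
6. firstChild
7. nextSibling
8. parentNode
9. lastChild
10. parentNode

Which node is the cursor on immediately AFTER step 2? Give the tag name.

Answer: header

Derivation:
After 1 (firstChild): form
After 2 (firstChild): header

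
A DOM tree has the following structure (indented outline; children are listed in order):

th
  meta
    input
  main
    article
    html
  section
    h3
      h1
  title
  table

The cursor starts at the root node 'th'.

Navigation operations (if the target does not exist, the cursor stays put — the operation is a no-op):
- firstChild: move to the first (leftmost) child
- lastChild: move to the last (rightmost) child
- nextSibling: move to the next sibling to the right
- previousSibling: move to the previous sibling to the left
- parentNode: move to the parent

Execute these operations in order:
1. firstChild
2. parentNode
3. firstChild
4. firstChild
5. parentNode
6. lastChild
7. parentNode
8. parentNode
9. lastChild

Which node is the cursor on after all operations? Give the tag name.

Answer: table

Derivation:
After 1 (firstChild): meta
After 2 (parentNode): th
After 3 (firstChild): meta
After 4 (firstChild): input
After 5 (parentNode): meta
After 6 (lastChild): input
After 7 (parentNode): meta
After 8 (parentNode): th
After 9 (lastChild): table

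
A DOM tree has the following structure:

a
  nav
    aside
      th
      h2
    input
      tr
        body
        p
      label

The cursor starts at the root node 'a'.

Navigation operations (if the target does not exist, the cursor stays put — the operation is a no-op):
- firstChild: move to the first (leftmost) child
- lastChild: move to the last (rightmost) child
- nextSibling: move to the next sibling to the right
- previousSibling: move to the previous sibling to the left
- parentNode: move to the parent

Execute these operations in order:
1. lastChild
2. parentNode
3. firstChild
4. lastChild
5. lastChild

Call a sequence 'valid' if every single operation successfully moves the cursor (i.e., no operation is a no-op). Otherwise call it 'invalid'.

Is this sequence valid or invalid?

After 1 (lastChild): nav
After 2 (parentNode): a
After 3 (firstChild): nav
After 4 (lastChild): input
After 5 (lastChild): label

Answer: valid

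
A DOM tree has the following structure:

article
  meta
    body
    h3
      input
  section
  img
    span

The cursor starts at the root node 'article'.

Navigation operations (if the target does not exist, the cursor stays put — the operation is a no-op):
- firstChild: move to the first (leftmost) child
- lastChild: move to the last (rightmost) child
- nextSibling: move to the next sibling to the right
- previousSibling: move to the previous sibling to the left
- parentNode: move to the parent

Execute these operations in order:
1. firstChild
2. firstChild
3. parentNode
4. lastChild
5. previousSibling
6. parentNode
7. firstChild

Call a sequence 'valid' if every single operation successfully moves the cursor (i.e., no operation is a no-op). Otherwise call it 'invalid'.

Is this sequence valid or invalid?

After 1 (firstChild): meta
After 2 (firstChild): body
After 3 (parentNode): meta
After 4 (lastChild): h3
After 5 (previousSibling): body
After 6 (parentNode): meta
After 7 (firstChild): body

Answer: valid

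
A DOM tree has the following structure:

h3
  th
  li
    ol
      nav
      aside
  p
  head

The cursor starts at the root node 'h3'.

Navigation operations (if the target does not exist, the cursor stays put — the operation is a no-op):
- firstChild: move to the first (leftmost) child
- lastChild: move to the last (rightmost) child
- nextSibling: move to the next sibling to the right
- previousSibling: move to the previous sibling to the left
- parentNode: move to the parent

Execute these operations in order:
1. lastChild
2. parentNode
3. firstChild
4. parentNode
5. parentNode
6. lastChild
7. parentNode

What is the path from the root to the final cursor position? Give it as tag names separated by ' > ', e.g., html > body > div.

After 1 (lastChild): head
After 2 (parentNode): h3
After 3 (firstChild): th
After 4 (parentNode): h3
After 5 (parentNode): h3 (no-op, stayed)
After 6 (lastChild): head
After 7 (parentNode): h3

Answer: h3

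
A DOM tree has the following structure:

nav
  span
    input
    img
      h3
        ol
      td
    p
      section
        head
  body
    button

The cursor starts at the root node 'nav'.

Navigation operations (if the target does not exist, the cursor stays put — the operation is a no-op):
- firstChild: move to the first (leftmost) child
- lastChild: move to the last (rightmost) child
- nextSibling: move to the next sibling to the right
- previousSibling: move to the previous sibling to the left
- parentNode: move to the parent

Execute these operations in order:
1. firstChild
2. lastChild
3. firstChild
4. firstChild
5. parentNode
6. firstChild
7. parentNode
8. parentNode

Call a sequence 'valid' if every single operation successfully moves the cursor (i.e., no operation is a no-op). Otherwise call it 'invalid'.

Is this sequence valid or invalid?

After 1 (firstChild): span
After 2 (lastChild): p
After 3 (firstChild): section
After 4 (firstChild): head
After 5 (parentNode): section
After 6 (firstChild): head
After 7 (parentNode): section
After 8 (parentNode): p

Answer: valid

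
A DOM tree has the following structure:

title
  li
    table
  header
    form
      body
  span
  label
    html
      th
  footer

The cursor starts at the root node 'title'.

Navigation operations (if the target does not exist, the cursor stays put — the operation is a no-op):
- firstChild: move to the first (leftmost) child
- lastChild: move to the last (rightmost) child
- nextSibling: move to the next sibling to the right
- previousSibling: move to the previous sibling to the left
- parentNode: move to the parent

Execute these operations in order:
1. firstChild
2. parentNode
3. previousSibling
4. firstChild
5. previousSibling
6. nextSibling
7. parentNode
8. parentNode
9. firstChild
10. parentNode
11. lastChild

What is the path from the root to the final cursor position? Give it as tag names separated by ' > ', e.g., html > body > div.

After 1 (firstChild): li
After 2 (parentNode): title
After 3 (previousSibling): title (no-op, stayed)
After 4 (firstChild): li
After 5 (previousSibling): li (no-op, stayed)
After 6 (nextSibling): header
After 7 (parentNode): title
After 8 (parentNode): title (no-op, stayed)
After 9 (firstChild): li
After 10 (parentNode): title
After 11 (lastChild): footer

Answer: title > footer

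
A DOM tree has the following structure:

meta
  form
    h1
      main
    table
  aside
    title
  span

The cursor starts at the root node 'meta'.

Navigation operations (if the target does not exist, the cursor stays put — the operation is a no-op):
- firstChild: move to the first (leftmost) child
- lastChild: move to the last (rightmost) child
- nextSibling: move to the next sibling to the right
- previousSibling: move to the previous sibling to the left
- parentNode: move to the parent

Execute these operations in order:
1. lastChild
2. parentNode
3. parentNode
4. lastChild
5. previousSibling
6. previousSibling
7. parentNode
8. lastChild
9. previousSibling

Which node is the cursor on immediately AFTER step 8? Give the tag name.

Answer: span

Derivation:
After 1 (lastChild): span
After 2 (parentNode): meta
After 3 (parentNode): meta (no-op, stayed)
After 4 (lastChild): span
After 5 (previousSibling): aside
After 6 (previousSibling): form
After 7 (parentNode): meta
After 8 (lastChild): span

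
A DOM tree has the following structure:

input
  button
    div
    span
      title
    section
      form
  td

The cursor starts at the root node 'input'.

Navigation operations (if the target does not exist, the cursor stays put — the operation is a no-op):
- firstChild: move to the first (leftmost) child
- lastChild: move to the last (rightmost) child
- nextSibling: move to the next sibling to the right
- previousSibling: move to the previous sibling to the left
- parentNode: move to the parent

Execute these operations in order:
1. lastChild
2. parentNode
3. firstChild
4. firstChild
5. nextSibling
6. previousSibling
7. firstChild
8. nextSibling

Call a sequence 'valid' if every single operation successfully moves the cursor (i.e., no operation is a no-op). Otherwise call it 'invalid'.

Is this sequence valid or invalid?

Answer: invalid

Derivation:
After 1 (lastChild): td
After 2 (parentNode): input
After 3 (firstChild): button
After 4 (firstChild): div
After 5 (nextSibling): span
After 6 (previousSibling): div
After 7 (firstChild): div (no-op, stayed)
After 8 (nextSibling): span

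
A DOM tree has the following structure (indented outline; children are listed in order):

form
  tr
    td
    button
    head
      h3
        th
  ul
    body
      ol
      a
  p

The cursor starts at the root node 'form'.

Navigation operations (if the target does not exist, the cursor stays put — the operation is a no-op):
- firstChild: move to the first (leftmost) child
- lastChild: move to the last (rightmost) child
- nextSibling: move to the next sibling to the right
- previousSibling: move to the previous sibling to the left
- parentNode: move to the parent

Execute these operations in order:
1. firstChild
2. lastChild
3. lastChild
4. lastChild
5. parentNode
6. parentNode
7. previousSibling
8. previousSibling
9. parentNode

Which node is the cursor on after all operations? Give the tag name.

After 1 (firstChild): tr
After 2 (lastChild): head
After 3 (lastChild): h3
After 4 (lastChild): th
After 5 (parentNode): h3
After 6 (parentNode): head
After 7 (previousSibling): button
After 8 (previousSibling): td
After 9 (parentNode): tr

Answer: tr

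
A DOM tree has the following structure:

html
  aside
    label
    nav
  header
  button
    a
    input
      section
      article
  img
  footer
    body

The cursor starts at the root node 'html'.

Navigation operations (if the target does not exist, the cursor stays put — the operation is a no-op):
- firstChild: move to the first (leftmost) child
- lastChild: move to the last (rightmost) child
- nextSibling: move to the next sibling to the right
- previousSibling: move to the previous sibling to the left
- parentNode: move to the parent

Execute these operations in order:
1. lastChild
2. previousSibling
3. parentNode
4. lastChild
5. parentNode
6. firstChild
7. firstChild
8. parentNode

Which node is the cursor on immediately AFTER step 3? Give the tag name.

After 1 (lastChild): footer
After 2 (previousSibling): img
After 3 (parentNode): html

Answer: html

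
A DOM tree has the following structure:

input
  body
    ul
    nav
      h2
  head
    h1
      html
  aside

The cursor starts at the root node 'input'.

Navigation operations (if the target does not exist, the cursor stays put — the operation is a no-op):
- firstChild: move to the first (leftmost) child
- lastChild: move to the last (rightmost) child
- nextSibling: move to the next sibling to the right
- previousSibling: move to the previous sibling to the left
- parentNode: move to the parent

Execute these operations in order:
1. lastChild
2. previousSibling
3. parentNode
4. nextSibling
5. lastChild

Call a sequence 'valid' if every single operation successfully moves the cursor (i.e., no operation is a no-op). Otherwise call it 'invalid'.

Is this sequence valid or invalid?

After 1 (lastChild): aside
After 2 (previousSibling): head
After 3 (parentNode): input
After 4 (nextSibling): input (no-op, stayed)
After 5 (lastChild): aside

Answer: invalid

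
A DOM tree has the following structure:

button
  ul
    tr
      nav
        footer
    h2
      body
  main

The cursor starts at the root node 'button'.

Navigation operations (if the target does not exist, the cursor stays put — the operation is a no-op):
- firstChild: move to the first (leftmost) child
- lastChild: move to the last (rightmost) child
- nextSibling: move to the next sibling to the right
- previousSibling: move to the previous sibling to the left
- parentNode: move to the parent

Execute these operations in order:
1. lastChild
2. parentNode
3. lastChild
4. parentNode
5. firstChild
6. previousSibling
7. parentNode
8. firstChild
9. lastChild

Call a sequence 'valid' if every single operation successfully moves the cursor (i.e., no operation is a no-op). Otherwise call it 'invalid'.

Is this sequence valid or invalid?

After 1 (lastChild): main
After 2 (parentNode): button
After 3 (lastChild): main
After 4 (parentNode): button
After 5 (firstChild): ul
After 6 (previousSibling): ul (no-op, stayed)
After 7 (parentNode): button
After 8 (firstChild): ul
After 9 (lastChild): h2

Answer: invalid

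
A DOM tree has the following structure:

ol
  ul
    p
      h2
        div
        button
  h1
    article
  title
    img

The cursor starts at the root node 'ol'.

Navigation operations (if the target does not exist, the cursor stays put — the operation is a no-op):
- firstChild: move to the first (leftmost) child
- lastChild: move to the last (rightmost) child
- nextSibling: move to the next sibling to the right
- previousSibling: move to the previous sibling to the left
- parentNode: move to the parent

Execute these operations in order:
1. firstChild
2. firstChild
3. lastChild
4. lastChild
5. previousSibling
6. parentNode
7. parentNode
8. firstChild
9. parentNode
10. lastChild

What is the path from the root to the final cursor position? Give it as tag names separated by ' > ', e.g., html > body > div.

After 1 (firstChild): ul
After 2 (firstChild): p
After 3 (lastChild): h2
After 4 (lastChild): button
After 5 (previousSibling): div
After 6 (parentNode): h2
After 7 (parentNode): p
After 8 (firstChild): h2
After 9 (parentNode): p
After 10 (lastChild): h2

Answer: ol > ul > p > h2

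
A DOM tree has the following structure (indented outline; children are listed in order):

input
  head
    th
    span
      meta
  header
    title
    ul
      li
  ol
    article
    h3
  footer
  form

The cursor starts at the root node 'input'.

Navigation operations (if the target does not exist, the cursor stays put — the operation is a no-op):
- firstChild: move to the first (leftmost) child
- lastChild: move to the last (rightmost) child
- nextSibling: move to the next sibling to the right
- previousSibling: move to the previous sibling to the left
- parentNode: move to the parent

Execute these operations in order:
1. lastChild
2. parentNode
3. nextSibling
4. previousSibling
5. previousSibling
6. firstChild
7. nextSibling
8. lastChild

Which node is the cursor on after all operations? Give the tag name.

Answer: ul

Derivation:
After 1 (lastChild): form
After 2 (parentNode): input
After 3 (nextSibling): input (no-op, stayed)
After 4 (previousSibling): input (no-op, stayed)
After 5 (previousSibling): input (no-op, stayed)
After 6 (firstChild): head
After 7 (nextSibling): header
After 8 (lastChild): ul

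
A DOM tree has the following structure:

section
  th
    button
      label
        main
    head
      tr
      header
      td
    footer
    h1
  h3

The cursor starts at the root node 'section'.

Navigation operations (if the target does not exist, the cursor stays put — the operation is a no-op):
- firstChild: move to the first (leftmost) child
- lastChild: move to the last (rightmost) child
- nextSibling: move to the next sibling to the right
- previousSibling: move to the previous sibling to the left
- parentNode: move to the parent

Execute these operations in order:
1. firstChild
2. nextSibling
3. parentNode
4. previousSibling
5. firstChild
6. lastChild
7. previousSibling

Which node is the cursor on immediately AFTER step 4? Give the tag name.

After 1 (firstChild): th
After 2 (nextSibling): h3
After 3 (parentNode): section
After 4 (previousSibling): section (no-op, stayed)

Answer: section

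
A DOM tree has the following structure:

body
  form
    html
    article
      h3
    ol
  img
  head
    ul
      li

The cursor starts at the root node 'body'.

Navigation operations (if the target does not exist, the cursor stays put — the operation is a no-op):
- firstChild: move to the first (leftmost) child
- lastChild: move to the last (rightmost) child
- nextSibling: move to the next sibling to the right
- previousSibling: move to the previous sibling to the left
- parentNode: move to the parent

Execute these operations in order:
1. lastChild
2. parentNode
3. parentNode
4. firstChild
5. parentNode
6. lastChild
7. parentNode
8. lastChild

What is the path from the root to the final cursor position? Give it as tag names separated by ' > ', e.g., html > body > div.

After 1 (lastChild): head
After 2 (parentNode): body
After 3 (parentNode): body (no-op, stayed)
After 4 (firstChild): form
After 5 (parentNode): body
After 6 (lastChild): head
After 7 (parentNode): body
After 8 (lastChild): head

Answer: body > head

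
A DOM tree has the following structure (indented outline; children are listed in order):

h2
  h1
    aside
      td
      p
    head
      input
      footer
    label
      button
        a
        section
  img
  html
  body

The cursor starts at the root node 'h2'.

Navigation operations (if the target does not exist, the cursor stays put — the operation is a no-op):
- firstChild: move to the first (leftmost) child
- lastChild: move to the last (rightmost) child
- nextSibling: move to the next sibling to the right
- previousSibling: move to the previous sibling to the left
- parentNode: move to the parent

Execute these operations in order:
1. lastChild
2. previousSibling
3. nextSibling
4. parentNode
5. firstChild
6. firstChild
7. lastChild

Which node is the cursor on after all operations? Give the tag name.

After 1 (lastChild): body
After 2 (previousSibling): html
After 3 (nextSibling): body
After 4 (parentNode): h2
After 5 (firstChild): h1
After 6 (firstChild): aside
After 7 (lastChild): p

Answer: p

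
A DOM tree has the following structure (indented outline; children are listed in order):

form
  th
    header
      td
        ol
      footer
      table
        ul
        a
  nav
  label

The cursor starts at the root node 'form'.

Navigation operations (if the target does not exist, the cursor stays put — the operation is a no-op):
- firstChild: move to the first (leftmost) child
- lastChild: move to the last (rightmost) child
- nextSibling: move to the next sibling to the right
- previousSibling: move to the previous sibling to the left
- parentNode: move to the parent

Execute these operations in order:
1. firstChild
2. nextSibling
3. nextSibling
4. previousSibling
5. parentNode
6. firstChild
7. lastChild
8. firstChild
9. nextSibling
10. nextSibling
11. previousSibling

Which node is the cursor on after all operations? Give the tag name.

Answer: footer

Derivation:
After 1 (firstChild): th
After 2 (nextSibling): nav
After 3 (nextSibling): label
After 4 (previousSibling): nav
After 5 (parentNode): form
After 6 (firstChild): th
After 7 (lastChild): header
After 8 (firstChild): td
After 9 (nextSibling): footer
After 10 (nextSibling): table
After 11 (previousSibling): footer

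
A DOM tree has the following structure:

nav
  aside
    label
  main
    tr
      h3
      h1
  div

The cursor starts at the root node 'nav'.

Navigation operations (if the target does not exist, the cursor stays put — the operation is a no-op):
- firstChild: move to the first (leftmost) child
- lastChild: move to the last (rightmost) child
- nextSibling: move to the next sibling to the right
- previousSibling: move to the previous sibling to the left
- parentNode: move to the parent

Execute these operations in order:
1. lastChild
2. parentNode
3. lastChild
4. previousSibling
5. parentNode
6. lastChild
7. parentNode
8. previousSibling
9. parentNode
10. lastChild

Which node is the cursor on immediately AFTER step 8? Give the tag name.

Answer: nav

Derivation:
After 1 (lastChild): div
After 2 (parentNode): nav
After 3 (lastChild): div
After 4 (previousSibling): main
After 5 (parentNode): nav
After 6 (lastChild): div
After 7 (parentNode): nav
After 8 (previousSibling): nav (no-op, stayed)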